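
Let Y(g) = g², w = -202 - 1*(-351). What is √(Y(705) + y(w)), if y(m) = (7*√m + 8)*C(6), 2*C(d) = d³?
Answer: 3*√(55321 + 84*√149) ≈ 712.12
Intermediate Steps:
w = 149 (w = -202 + 351 = 149)
C(d) = d³/2
y(m) = 864 + 756*√m (y(m) = (7*√m + 8)*((½)*6³) = (8 + 7*√m)*((½)*216) = (8 + 7*√m)*108 = 864 + 756*√m)
√(Y(705) + y(w)) = √(705² + (864 + 756*√149)) = √(497025 + (864 + 756*√149)) = √(497889 + 756*√149)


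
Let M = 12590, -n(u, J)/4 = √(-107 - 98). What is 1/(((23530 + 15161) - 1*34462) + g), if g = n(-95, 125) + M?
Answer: 16819/282882041 + 4*I*√205/282882041 ≈ 5.9456e-5 + 2.0246e-7*I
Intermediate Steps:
n(u, J) = -4*I*√205 (n(u, J) = -4*√(-107 - 98) = -4*I*√205)
g = 12590 - 4*I*√205 (g = -4*I*√205 + 12590 = 12590 - 4*I*√205 ≈ 12590.0 - 57.271*I)
1/(((23530 + 15161) - 1*34462) + g) = 1/(((23530 + 15161) - 1*34462) + (12590 - 4*I*√205)) = 1/((38691 - 34462) + (12590 - 4*I*√205)) = 1/(4229 + (12590 - 4*I*√205)) = 1/(16819 - 4*I*√205)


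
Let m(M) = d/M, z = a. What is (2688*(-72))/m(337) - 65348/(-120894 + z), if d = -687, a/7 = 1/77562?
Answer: 203857468012529928/2147282716409 ≈ 94937.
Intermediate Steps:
a = 7/77562 ≈ 9.0250e-5
z = 7/77562 ≈ 9.0250e-5
m(M) = -687/M
(2688*(-72))/m(337) - 65348/(-120894 + z) = (2688*(-72))/((-687/337)) - 65348/(-120894 + 7/77562) = -193536/((-687*1/337)) - 65348/(-9376780421/77562) = -193536/(-687/337) - 65348*(-77562/9376780421) = -193536*(-337/687) + 5068521576/9376780421 = 21740544/229 + 5068521576/9376780421 = 203857468012529928/2147282716409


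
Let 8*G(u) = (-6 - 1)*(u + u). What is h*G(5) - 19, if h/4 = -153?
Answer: 5336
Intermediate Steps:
h = -612 (h = 4*(-153) = -612)
G(u) = -7*u/4 (G(u) = ((-6 - 1)*(u + u))/8 = (-14*u)/8 = -7*u/4)
h*G(5) - 19 = -(-1071)*5 - 19 = -612*(-35/4) - 19 = 5355 - 19 = 5336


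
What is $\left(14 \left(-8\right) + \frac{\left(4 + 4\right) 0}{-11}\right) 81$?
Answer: $-9072$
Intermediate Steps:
$\left(14 \left(-8\right) + \frac{\left(4 + 4\right) 0}{-11}\right) 81 = \left(-112 + 8 \cdot 0 \left(- \frac{1}{11}\right)\right) 81 = \left(-112 + 0 \left(- \frac{1}{11}\right)\right) 81 = \left(-112 + 0\right) 81 = \left(-112\right) 81 = -9072$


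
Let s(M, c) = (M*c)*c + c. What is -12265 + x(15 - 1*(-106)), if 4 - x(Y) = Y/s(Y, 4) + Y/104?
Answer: -618506671/50440 ≈ -12262.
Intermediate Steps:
s(M, c) = c + M*c**2 (s(M, c) = M*c**2 + c = c + M*c**2)
x(Y) = 4 - Y/104 - Y/(4 + 16*Y) (x(Y) = 4 - (Y/((4*(1 + Y*4))) + Y/104) = 4 - (Y/((4*(1 + 4*Y))) + Y*(1/104)) = 4 - (Y/(4 + 16*Y) + Y/104) = 4 - (Y/104 + Y/(4 + 16*Y)) = 4 + (-Y/104 - Y/(4 + 16*Y)) = 4 - Y/104 - Y/(4 + 16*Y))
-12265 + x(15 - 1*(-106)) = -12265 + (416 - 4*(15 - 1*(-106))**2 + 1637*(15 - 1*(-106)))/(104*(1 + 4*(15 - 1*(-106)))) = -12265 + (416 - 4*(15 + 106)**2 + 1637*(15 + 106))/(104*(1 + 4*(15 + 106))) = -12265 + (416 - 4*121**2 + 1637*121)/(104*(1 + 4*121)) = -12265 + (416 - 4*14641 + 198077)/(104*(1 + 484)) = -12265 + (1/104)*(416 - 58564 + 198077)/485 = -12265 + (1/104)*(1/485)*139929 = -12265 + 139929/50440 = -618506671/50440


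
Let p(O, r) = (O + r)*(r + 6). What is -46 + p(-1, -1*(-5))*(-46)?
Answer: -2070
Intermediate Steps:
p(O, r) = (6 + r)*(O + r) (p(O, r) = (O + r)*(6 + r) = (6 + r)*(O + r))
-46 + p(-1, -1*(-5))*(-46) = -46 + ((-1*(-5))**2 + 6*(-1) + 6*(-1*(-5)) - (-1)*(-5))*(-46) = -46 + (5**2 - 6 + 6*5 - 1*5)*(-46) = -46 + (25 - 6 + 30 - 5)*(-46) = -46 + 44*(-46) = -46 - 2024 = -2070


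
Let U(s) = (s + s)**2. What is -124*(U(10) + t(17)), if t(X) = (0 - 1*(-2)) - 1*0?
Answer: -49848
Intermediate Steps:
t(X) = 2 (t(X) = (0 + 2) + 0 = 2 + 0 = 2)
U(s) = 4*s**2 (U(s) = (2*s)**2 = 4*s**2)
-124*(U(10) + t(17)) = -124*(4*10**2 + 2) = -124*(4*100 + 2) = -124*(400 + 2) = -124*402 = -49848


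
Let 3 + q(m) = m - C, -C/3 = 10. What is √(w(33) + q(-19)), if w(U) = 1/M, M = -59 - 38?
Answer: 5*√3007/97 ≈ 2.8266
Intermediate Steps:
C = -30 (C = -3*10 = -30)
M = -97
w(U) = -1/97 (w(U) = 1/(-97) = -1/97)
q(m) = 27 + m (q(m) = -3 + (m - 1*(-30)) = -3 + (m + 30) = -3 + (30 + m) = 27 + m)
√(w(33) + q(-19)) = √(-1/97 + (27 - 19)) = √(-1/97 + 8) = √(775/97) = 5*√3007/97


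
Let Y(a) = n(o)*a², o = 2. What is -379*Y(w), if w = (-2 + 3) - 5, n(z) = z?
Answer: -12128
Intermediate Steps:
w = -4 (w = 1 - 5 = -4)
Y(a) = 2*a²
-379*Y(w) = -758*(-4)² = -758*16 = -379*32 = -12128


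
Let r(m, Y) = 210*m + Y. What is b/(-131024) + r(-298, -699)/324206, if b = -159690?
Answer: 10870347111/10619691736 ≈ 1.0236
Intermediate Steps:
r(m, Y) = Y + 210*m
b/(-131024) + r(-298, -699)/324206 = -159690/(-131024) + (-699 + 210*(-298))/324206 = -159690*(-1/131024) + (-699 - 62580)*(1/324206) = 79845/65512 - 63279*1/324206 = 79845/65512 - 63279/324206 = 10870347111/10619691736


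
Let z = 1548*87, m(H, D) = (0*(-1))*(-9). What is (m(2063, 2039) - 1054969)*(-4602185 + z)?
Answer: 4713083502221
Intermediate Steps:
m(H, D) = 0 (m(H, D) = 0*(-9) = 0)
z = 134676
(m(2063, 2039) - 1054969)*(-4602185 + z) = (0 - 1054969)*(-4602185 + 134676) = -1054969*(-4467509) = 4713083502221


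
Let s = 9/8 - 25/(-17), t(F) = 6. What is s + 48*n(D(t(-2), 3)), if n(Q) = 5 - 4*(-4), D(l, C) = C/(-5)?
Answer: 137441/136 ≈ 1010.6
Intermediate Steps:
D(l, C) = -C/5 (D(l, C) = C*(-⅕) = -C/5)
n(Q) = 21 (n(Q) = 5 + 16 = 21)
s = 353/136 (s = 9*(⅛) - 25*(-1/17) = 9/8 + 25/17 = 353/136 ≈ 2.5956)
s + 48*n(D(t(-2), 3)) = 353/136 + 48*21 = 353/136 + 1008 = 137441/136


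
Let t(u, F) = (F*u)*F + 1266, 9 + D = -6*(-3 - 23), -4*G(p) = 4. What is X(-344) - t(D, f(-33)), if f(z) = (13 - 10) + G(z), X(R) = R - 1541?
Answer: -3739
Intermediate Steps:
X(R) = -1541 + R
G(p) = -1 (G(p) = -¼*4 = -1)
D = 147 (D = -9 - 6*(-3 - 23) = -9 - 6*(-26) = -9 + 156 = 147)
f(z) = 2 (f(z) = (13 - 10) - 1 = 3 - 1 = 2)
t(u, F) = 1266 + u*F² (t(u, F) = u*F² + 1266 = 1266 + u*F²)
X(-344) - t(D, f(-33)) = (-1541 - 344) - (1266 + 147*2²) = -1885 - (1266 + 147*4) = -1885 - (1266 + 588) = -1885 - 1*1854 = -1885 - 1854 = -3739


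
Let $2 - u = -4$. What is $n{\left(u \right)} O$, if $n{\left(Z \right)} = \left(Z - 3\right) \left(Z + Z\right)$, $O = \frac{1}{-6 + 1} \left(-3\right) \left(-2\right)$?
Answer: $- \frac{216}{5} \approx -43.2$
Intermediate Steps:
$u = 6$ ($u = 2 - -4 = 2 + 4 = 6$)
$O = - \frac{6}{5}$ ($O = \frac{1}{-5} \left(-3\right) \left(-2\right) = \left(- \frac{1}{5}\right) \left(-3\right) \left(-2\right) = \frac{3}{5} \left(-2\right) = - \frac{6}{5} \approx -1.2$)
$n{\left(Z \right)} = 2 Z \left(-3 + Z\right)$ ($n{\left(Z \right)} = \left(-3 + Z\right) 2 Z = 2 Z \left(-3 + Z\right)$)
$n{\left(u \right)} O = 2 \cdot 6 \left(-3 + 6\right) \left(- \frac{6}{5}\right) = 2 \cdot 6 \cdot 3 \left(- \frac{6}{5}\right) = 36 \left(- \frac{6}{5}\right) = - \frac{216}{5}$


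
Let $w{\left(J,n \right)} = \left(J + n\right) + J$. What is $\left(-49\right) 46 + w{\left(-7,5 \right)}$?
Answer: $-2263$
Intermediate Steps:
$w{\left(J,n \right)} = n + 2 J$
$\left(-49\right) 46 + w{\left(-7,5 \right)} = \left(-49\right) 46 + \left(5 + 2 \left(-7\right)\right) = -2254 + \left(5 - 14\right) = -2254 - 9 = -2263$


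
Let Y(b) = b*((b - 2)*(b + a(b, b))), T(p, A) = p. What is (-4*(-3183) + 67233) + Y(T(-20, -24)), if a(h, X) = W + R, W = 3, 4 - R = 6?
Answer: 71605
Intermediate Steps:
R = -2 (R = 4 - 1*6 = 4 - 6 = -2)
a(h, X) = 1 (a(h, X) = 3 - 2 = 1)
Y(b) = b*(1 + b)*(-2 + b) (Y(b) = b*((b - 2)*(b + 1)) = b*((-2 + b)*(1 + b)) = b*((1 + b)*(-2 + b)) = b*(1 + b)*(-2 + b))
(-4*(-3183) + 67233) + Y(T(-20, -24)) = (-4*(-3183) + 67233) - 20*(-2 + (-20)² - 1*(-20)) = (12732 + 67233) - 20*(-2 + 400 + 20) = 79965 - 20*418 = 79965 - 8360 = 71605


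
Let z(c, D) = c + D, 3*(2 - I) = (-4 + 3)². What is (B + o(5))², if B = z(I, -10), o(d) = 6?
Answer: 49/9 ≈ 5.4444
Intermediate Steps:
I = 5/3 (I = 2 - (-4 + 3)²/3 = 2 - ⅓*(-1)² = 2 - ⅓*1 = 2 - ⅓ = 5/3 ≈ 1.6667)
z(c, D) = D + c
B = -25/3 (B = -10 + 5/3 = -25/3 ≈ -8.3333)
(B + o(5))² = (-25/3 + 6)² = (-7/3)² = 49/9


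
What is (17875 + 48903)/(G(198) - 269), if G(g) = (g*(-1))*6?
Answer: -66778/1457 ≈ -45.833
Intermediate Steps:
G(g) = -6*g (G(g) = -g*6 = -6*g)
(17875 + 48903)/(G(198) - 269) = (17875 + 48903)/(-6*198 - 269) = 66778/(-1188 - 269) = 66778/(-1457) = 66778*(-1/1457) = -66778/1457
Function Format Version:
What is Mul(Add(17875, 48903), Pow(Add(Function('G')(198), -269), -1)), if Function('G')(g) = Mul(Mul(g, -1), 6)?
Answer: Rational(-66778, 1457) ≈ -45.833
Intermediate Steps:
Function('G')(g) = Mul(-6, g) (Function('G')(g) = Mul(Mul(-1, g), 6) = Mul(-6, g))
Mul(Add(17875, 48903), Pow(Add(Function('G')(198), -269), -1)) = Mul(Add(17875, 48903), Pow(Add(Mul(-6, 198), -269), -1)) = Mul(66778, Pow(Add(-1188, -269), -1)) = Mul(66778, Pow(-1457, -1)) = Mul(66778, Rational(-1, 1457)) = Rational(-66778, 1457)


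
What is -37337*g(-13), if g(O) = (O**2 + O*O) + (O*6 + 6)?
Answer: -9931642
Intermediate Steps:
g(O) = 6 + 2*O**2 + 6*O (g(O) = (O**2 + O**2) + (6*O + 6) = 2*O**2 + (6 + 6*O) = 6 + 2*O**2 + 6*O)
-37337*g(-13) = -37337*(6 + 2*(-13)**2 + 6*(-13)) = -37337*(6 + 2*169 - 78) = -37337*(6 + 338 - 78) = -37337*266 = -9931642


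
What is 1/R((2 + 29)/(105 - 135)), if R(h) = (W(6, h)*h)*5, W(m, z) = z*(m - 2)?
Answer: 45/961 ≈ 0.046826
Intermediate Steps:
W(m, z) = z*(-2 + m)
R(h) = 20*h² (R(h) = ((h*(-2 + 6))*h)*5 = ((h*4)*h)*5 = ((4*h)*h)*5 = (4*h²)*5 = 20*h²)
1/R((2 + 29)/(105 - 135)) = 1/(20*((2 + 29)/(105 - 135))²) = 1/(20*(31/(-30))²) = 1/(20*(31*(-1/30))²) = 1/(20*(-31/30)²) = 1/(20*(961/900)) = 1/(961/45) = 45/961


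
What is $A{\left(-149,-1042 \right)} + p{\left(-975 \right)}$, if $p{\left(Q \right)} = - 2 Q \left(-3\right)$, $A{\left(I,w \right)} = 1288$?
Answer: $-4562$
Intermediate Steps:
$p{\left(Q \right)} = 6 Q$
$A{\left(-149,-1042 \right)} + p{\left(-975 \right)} = 1288 + 6 \left(-975\right) = 1288 - 5850 = -4562$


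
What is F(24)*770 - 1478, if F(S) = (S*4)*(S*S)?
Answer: 42576442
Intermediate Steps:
F(S) = 4*S³ (F(S) = (4*S)*S² = 4*S³)
F(24)*770 - 1478 = (4*24³)*770 - 1478 = (4*13824)*770 - 1478 = 55296*770 - 1478 = 42577920 - 1478 = 42576442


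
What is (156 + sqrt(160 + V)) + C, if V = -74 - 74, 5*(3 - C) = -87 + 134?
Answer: 748/5 + 2*sqrt(3) ≈ 153.06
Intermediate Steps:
C = -32/5 (C = 3 - (-87 + 134)/5 = 3 - 1/5*47 = 3 - 47/5 = -32/5 ≈ -6.4000)
V = -148
(156 + sqrt(160 + V)) + C = (156 + sqrt(160 - 148)) - 32/5 = (156 + sqrt(12)) - 32/5 = (156 + 2*sqrt(3)) - 32/5 = 748/5 + 2*sqrt(3)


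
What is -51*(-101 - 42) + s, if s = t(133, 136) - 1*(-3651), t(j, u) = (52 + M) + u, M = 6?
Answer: 11138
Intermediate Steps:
t(j, u) = 58 + u (t(j, u) = (52 + 6) + u = 58 + u)
s = 3845 (s = (58 + 136) - 1*(-3651) = 194 + 3651 = 3845)
-51*(-101 - 42) + s = -51*(-101 - 42) + 3845 = -51*(-143) + 3845 = 7293 + 3845 = 11138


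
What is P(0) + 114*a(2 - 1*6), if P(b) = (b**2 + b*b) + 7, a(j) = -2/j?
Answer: 64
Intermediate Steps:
P(b) = 7 + 2*b**2 (P(b) = (b**2 + b**2) + 7 = 2*b**2 + 7 = 7 + 2*b**2)
P(0) + 114*a(2 - 1*6) = (7 + 2*0**2) + 114*(-2/(2 - 1*6)) = (7 + 2*0) + 114*(-2/(2 - 6)) = (7 + 0) + 114*(-2/(-4)) = 7 + 114*(-2*(-1/4)) = 7 + 114*(1/2) = 7 + 57 = 64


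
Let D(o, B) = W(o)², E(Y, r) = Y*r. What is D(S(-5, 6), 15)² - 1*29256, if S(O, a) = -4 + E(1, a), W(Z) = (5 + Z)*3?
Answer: 165225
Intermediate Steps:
W(Z) = 15 + 3*Z
S(O, a) = -4 + a (S(O, a) = -4 + 1*a = -4 + a)
D(o, B) = (15 + 3*o)²
D(S(-5, 6), 15)² - 1*29256 = (9*(5 + (-4 + 6))²)² - 1*29256 = (9*(5 + 2)²)² - 29256 = (9*7²)² - 29256 = (9*49)² - 29256 = 441² - 29256 = 194481 - 29256 = 165225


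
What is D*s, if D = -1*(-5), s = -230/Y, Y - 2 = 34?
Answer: -575/18 ≈ -31.944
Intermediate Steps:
Y = 36 (Y = 2 + 34 = 36)
s = -115/18 (s = -230/36 = -230*1/36 = -115/18 ≈ -6.3889)
D = 5
D*s = 5*(-115/18) = -575/18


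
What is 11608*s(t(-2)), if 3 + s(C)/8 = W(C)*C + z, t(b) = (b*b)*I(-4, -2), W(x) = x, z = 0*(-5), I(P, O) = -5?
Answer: 36867008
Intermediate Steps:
z = 0
t(b) = -5*b² (t(b) = (b*b)*(-5) = b²*(-5) = -5*b²)
s(C) = -24 + 8*C² (s(C) = -24 + 8*(C*C + 0) = -24 + 8*(C² + 0) = -24 + 8*C²)
11608*s(t(-2)) = 11608*(-24 + 8*(-5*(-2)²)²) = 11608*(-24 + 8*(-5*4)²) = 11608*(-24 + 8*(-20)²) = 11608*(-24 + 8*400) = 11608*(-24 + 3200) = 11608*3176 = 36867008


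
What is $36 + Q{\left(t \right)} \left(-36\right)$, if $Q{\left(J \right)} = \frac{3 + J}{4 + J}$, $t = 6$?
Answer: $\frac{18}{5} \approx 3.6$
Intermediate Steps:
$Q{\left(J \right)} = \frac{3 + J}{4 + J}$
$36 + Q{\left(t \right)} \left(-36\right) = 36 + \frac{3 + 6}{4 + 6} \left(-36\right) = 36 + \frac{1}{10} \cdot 9 \left(-36\right) = 36 + \frac{9}{10} \left(-36\right) = 36 - \frac{162}{5} = \frac{18}{5}$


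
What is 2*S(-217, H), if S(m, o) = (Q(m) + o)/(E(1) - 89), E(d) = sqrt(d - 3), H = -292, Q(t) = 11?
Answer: 50018/7923 + 562*I*sqrt(2)/7923 ≈ 6.313 + 0.10031*I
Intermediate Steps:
E(d) = sqrt(-3 + d)
S(m, o) = (11 + o)/(-89 + I*sqrt(2)) (S(m, o) = (11 + o)/(sqrt(-3 + 1) - 89) = (11 + o)/(sqrt(-2) - 89) = (11 + o)/(I*sqrt(2) - 89) = (11 + o)/(-89 + I*sqrt(2)))
2*S(-217, H) = 2*(-(11 - 292)/(89 - I*sqrt(2))) = 2*(-1*(-281)/(89 - I*sqrt(2))) = 2*(281/(89 - I*sqrt(2))) = 562/(89 - I*sqrt(2))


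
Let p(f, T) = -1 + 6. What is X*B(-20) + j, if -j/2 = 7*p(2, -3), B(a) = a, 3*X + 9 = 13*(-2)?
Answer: 490/3 ≈ 163.33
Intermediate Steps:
X = -35/3 (X = -3 + (13*(-2))/3 = -3 + (1/3)*(-26) = -3 - 26/3 = -35/3 ≈ -11.667)
p(f, T) = 5
j = -70 (j = -14*5 = -2*35 = -70)
X*B(-20) + j = -35/3*(-20) - 70 = 700/3 - 70 = 490/3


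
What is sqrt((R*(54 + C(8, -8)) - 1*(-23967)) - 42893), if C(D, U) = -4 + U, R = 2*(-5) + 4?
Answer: I*sqrt(19178) ≈ 138.48*I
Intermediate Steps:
R = -6 (R = -10 + 4 = -6)
sqrt((R*(54 + C(8, -8)) - 1*(-23967)) - 42893) = sqrt((-6*(54 + (-4 - 8)) - 1*(-23967)) - 42893) = sqrt((-6*(54 - 12) + 23967) - 42893) = sqrt((-6*42 + 23967) - 42893) = sqrt((-252 + 23967) - 42893) = sqrt(23715 - 42893) = sqrt(-19178) = I*sqrt(19178)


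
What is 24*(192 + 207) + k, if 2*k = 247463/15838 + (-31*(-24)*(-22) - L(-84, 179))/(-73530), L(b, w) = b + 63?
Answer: 930094328144/97047345 ≈ 9583.9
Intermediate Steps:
L(b, w) = 63 + b
k = 768952424/97047345 (k = (247463/15838 + (-31*(-24)*(-22) - (63 - 84))/(-73530))/2 = (247463*(1/15838) + (744*(-22) - 1*(-21))*(-1/73530))/2 = (247463/15838 + (-16368 + 21)*(-1/73530))/2 = (247463/15838 - 16347*(-1/73530))/2 = (247463/15838 + 5449/24510)/2 = (1/2)*(1537904848/97047345) = 768952424/97047345 ≈ 7.9235)
24*(192 + 207) + k = 24*(192 + 207) + 768952424/97047345 = 24*399 + 768952424/97047345 = 9576 + 768952424/97047345 = 930094328144/97047345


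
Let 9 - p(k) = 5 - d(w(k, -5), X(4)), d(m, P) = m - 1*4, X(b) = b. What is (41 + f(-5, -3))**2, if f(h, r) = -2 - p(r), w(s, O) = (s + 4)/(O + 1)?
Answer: 24649/16 ≈ 1540.6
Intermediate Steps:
w(s, O) = (4 + s)/(1 + O)
d(m, P) = -4 + m (d(m, P) = m - 4 = -4 + m)
p(k) = -1 - k/4 (p(k) = 9 - (5 - (-4 + (4 + k)/(1 - 5))) = 9 - (5 - (-4 + (4 + k)/(-4))) = 9 - (5 - (-4 - (4 + k)/4)) = 9 - (5 - (-4 + (-1 - k/4))) = 9 - (5 - (-5 - k/4)) = 9 - (5 + (5 + k/4)) = 9 - (10 + k/4) = 9 + (-10 - k/4) = -1 - k/4)
f(h, r) = -1 + r/4 (f(h, r) = -2 - (-1 - r/4) = -2 + (1 + r/4) = -1 + r/4)
(41 + f(-5, -3))**2 = (41 + (-1 + (1/4)*(-3)))**2 = (41 + (-1 - 3/4))**2 = (41 - 7/4)**2 = (157/4)**2 = 24649/16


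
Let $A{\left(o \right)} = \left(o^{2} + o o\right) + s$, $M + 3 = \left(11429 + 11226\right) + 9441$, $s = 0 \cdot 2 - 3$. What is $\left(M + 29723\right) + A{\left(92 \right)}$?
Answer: $78741$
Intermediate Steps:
$s = -3$ ($s = 0 - 3 = -3$)
$M = 32093$ ($M = -3 + \left(\left(11429 + 11226\right) + 9441\right) = -3 + \left(22655 + 9441\right) = -3 + 32096 = 32093$)
$A{\left(o \right)} = -3 + 2 o^{2}$ ($A{\left(o \right)} = \left(o^{2} + o o\right) - 3 = \left(o^{2} + o^{2}\right) - 3 = 2 o^{2} - 3 = -3 + 2 o^{2}$)
$\left(M + 29723\right) + A{\left(92 \right)} = \left(32093 + 29723\right) - \left(3 - 2 \cdot 92^{2}\right) = 61816 + \left(-3 + 2 \cdot 8464\right) = 61816 + \left(-3 + 16928\right) = 61816 + 16925 = 78741$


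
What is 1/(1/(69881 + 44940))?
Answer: 114821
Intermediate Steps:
1/(1/(69881 + 44940)) = 1/(1/114821) = 114821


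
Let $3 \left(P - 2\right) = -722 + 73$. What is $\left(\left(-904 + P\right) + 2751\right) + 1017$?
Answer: $\frac{7949}{3} \approx 2649.7$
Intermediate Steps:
$P = - \frac{643}{3}$ ($P = 2 + \frac{-722 + 73}{3} = 2 + \frac{1}{3} \left(-649\right) = 2 - \frac{649}{3} = - \frac{643}{3} \approx -214.33$)
$\left(\left(-904 + P\right) + 2751\right) + 1017 = \left(\left(-904 - \frac{643}{3}\right) + 2751\right) + 1017 = \left(- \frac{3355}{3} + 2751\right) + 1017 = \frac{4898}{3} + 1017 = \frac{7949}{3}$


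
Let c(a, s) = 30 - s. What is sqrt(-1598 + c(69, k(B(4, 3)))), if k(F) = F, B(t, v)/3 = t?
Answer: 2*I*sqrt(395) ≈ 39.749*I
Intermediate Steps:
B(t, v) = 3*t
sqrt(-1598 + c(69, k(B(4, 3)))) = sqrt(-1598 + (30 - 3*4)) = sqrt(-1598 + (30 - 1*12)) = sqrt(-1598 + (30 - 12)) = sqrt(-1598 + 18) = sqrt(-1580) = 2*I*sqrt(395)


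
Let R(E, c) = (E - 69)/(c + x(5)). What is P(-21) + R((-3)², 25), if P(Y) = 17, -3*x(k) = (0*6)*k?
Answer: 73/5 ≈ 14.600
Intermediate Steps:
x(k) = 0 (x(k) = -0*6*k/3 = -0*k = -⅓*0 = 0)
R(E, c) = (-69 + E)/c (R(E, c) = (E - 69)/(c + 0) = (-69 + E)/c)
P(-21) + R((-3)², 25) = 17 + (-69 + (-3)²)/25 = 17 + (-69 + 9)/25 = 17 + (1/25)*(-60) = 17 - 12/5 = 73/5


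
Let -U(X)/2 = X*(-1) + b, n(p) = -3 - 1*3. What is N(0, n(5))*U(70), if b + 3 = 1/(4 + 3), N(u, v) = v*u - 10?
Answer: -10200/7 ≈ -1457.1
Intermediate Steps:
n(p) = -6 (n(p) = -3 - 3 = -6)
N(u, v) = -10 + u*v (N(u, v) = u*v - 10 = -10 + u*v)
b = -20/7 (b = -3 + 1/(4 + 3) = -3 + 1/7 = -3 + ⅐ = -20/7 ≈ -2.8571)
U(X) = 40/7 + 2*X (U(X) = -2*(X*(-1) - 20/7) = -2*(-X - 20/7) = -2*(-20/7 - X) = 40/7 + 2*X)
N(0, n(5))*U(70) = (-10 + 0*(-6))*(40/7 + 2*70) = (-10 + 0)*(40/7 + 140) = -10*1020/7 = -10200/7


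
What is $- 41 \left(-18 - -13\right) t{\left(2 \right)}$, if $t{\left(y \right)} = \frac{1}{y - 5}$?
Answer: $- \frac{205}{3} \approx -68.333$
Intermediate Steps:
$t{\left(y \right)} = \frac{1}{-5 + y}$
$- 41 \left(-18 - -13\right) t{\left(2 \right)} = \frac{\left(-41\right) \left(-18 - -13\right)}{-5 + 2} = \frac{\left(-41\right) \left(-18 + 13\right)}{-3} = \left(-41\right) \left(-5\right) \left(- \frac{1}{3}\right) = 205 \left(- \frac{1}{3}\right) = - \frac{205}{3}$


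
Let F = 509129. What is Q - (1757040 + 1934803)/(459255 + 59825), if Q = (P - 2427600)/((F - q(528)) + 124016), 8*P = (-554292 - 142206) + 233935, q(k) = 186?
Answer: -906729315423/82139089430 ≈ -11.039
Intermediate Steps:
P = -462563/8 (P = ((-554292 - 142206) + 233935)/8 = (-696498 + 233935)/8 = (⅛)*(-462563) = -462563/8 ≈ -57820.)
Q = -19883363/5063672 (Q = (-462563/8 - 2427600)/((509129 - 1*186) + 124016) = -19883363/(8*((509129 - 186) + 124016)) = -19883363/(8*(508943 + 124016)) = -19883363/8/632959 = -19883363/8*1/632959 = -19883363/5063672 ≈ -3.9267)
Q - (1757040 + 1934803)/(459255 + 59825) = -19883363/5063672 - (1757040 + 1934803)/(459255 + 59825) = -19883363/5063672 - 3691843/519080 = -906729315423/82139089430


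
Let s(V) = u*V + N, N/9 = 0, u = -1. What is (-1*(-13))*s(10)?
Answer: -130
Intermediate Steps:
N = 0 (N = 9*0 = 0)
s(V) = -V (s(V) = -V + 0 = -V)
(-1*(-13))*s(10) = (-1*(-13))*(-1*10) = 13*(-10) = -130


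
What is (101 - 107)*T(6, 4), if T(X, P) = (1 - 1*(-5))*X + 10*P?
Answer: -456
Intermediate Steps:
T(X, P) = 6*X + 10*P (T(X, P) = (1 + 5)*X + 10*P = 6*X + 10*P)
(101 - 107)*T(6, 4) = (101 - 107)*(6*6 + 10*4) = -6*(36 + 40) = -6*76 = -456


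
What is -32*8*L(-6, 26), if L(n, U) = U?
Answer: -6656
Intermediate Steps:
-32*8*L(-6, 26) = -32*8*26 = -256*26 = -1*6656 = -6656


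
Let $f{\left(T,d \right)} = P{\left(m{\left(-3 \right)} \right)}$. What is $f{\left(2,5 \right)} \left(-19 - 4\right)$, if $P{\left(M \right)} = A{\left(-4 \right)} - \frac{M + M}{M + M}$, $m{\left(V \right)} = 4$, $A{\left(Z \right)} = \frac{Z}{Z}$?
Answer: $0$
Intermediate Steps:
$A{\left(Z \right)} = 1$
$P{\left(M \right)} = 0$ ($P{\left(M \right)} = 1 - \frac{M + M}{M + M} = 1 - \frac{2 M}{2 M} = 1 - 2 M \frac{1}{2 M} = 1 - 1 = 0$)
$f{\left(T,d \right)} = 0$
$f{\left(2,5 \right)} \left(-19 - 4\right) = 0 \left(-19 - 4\right) = 0 \left(-23\right) = 0$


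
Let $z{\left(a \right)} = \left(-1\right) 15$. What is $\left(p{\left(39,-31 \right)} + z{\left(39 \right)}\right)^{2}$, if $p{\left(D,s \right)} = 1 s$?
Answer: $2116$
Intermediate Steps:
$p{\left(D,s \right)} = s$
$z{\left(a \right)} = -15$
$\left(p{\left(39,-31 \right)} + z{\left(39 \right)}\right)^{2} = \left(-31 - 15\right)^{2} = \left(-46\right)^{2} = 2116$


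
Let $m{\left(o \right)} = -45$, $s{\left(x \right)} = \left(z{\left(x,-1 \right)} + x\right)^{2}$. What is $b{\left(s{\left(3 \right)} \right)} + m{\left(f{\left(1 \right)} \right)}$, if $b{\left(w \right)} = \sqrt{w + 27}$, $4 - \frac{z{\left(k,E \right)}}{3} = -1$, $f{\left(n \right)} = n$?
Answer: $-45 + 3 \sqrt{39} \approx -26.265$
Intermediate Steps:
$z{\left(k,E \right)} = 15$ ($z{\left(k,E \right)} = 12 - -3 = 12 + 3 = 15$)
$s{\left(x \right)} = \left(15 + x\right)^{2}$
$b{\left(w \right)} = \sqrt{27 + w}$
$b{\left(s{\left(3 \right)} \right)} + m{\left(f{\left(1 \right)} \right)} = \sqrt{27 + \left(15 + 3\right)^{2}} - 45 = \sqrt{27 + 18^{2}} - 45 = \sqrt{27 + 324} - 45 = \sqrt{351} - 45 = 3 \sqrt{39} - 45 = -45 + 3 \sqrt{39}$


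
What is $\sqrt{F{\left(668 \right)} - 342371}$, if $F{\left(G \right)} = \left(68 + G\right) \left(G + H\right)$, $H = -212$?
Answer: $i \sqrt{6755} \approx 82.189 i$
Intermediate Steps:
$F{\left(G \right)} = \left(-212 + G\right) \left(68 + G\right)$ ($F{\left(G \right)} = \left(68 + G\right) \left(G - 212\right) = \left(68 + G\right) \left(-212 + G\right) = \left(-212 + G\right) \left(68 + G\right)$)
$\sqrt{F{\left(668 \right)} - 342371} = \sqrt{\left(-14416 + 668^{2} - 96192\right) - 342371} = \sqrt{\left(-14416 + 446224 - 96192\right) - 342371} = \sqrt{335616 - 342371} = \sqrt{-6755} = i \sqrt{6755}$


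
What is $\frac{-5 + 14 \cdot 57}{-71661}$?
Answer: $- \frac{793}{71661} \approx -0.011066$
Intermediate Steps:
$\frac{-5 + 14 \cdot 57}{-71661} = \left(-5 + 798\right) \left(- \frac{1}{71661}\right) = 793 \left(- \frac{1}{71661}\right) = - \frac{793}{71661}$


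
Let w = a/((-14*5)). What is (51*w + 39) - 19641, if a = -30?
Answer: -137061/7 ≈ -19580.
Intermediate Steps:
w = 3/7 (w = -30/((-14*5)) = -30/(-70) = -30*(-1/70) = 3/7 ≈ 0.42857)
(51*w + 39) - 19641 = (51*(3/7) + 39) - 19641 = (153/7 + 39) - 19641 = 426/7 - 19641 = -137061/7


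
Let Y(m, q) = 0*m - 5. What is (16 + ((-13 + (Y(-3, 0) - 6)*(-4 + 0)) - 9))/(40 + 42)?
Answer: 19/41 ≈ 0.46341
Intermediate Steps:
Y(m, q) = -5 (Y(m, q) = 0 - 5 = -5)
(16 + ((-13 + (Y(-3, 0) - 6)*(-4 + 0)) - 9))/(40 + 42) = (16 + ((-13 + (-5 - 6)*(-4 + 0)) - 9))/(40 + 42) = (16 + ((-13 - 11*(-4)) - 9))/82 = (16 + ((-13 + 44) - 9))*(1/82) = (16 + (31 - 9))*(1/82) = (16 + 22)*(1/82) = 38*(1/82) = 19/41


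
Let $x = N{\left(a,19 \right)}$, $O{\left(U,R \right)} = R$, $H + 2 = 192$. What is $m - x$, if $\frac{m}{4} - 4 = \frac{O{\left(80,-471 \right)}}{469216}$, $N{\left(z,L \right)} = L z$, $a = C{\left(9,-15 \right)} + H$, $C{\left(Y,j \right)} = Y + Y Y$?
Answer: $- \frac{622180887}{117304} \approx -5304.0$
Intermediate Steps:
$H = 190$ ($H = -2 + 192 = 190$)
$C{\left(Y,j \right)} = Y + Y^{2}$
$a = 280$ ($a = 9 \left(1 + 9\right) + 190 = 9 \cdot 10 + 190 = 90 + 190 = 280$)
$x = 5320$ ($x = 19 \cdot 280 = 5320$)
$m = \frac{1876393}{117304}$ ($m = 16 + 4 \left(- \frac{471}{469216}\right) = 16 - \frac{471}{117304} = \frac{1876393}{117304} \approx 15.996$)
$m - x = \frac{1876393}{117304} - 5320 = - \frac{622180887}{117304}$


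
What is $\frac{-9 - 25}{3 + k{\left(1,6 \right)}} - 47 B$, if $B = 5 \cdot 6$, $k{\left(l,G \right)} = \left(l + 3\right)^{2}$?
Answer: $- \frac{26824}{19} \approx -1411.8$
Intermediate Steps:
$k{\left(l,G \right)} = \left(3 + l\right)^{2}$
$B = 30$
$\frac{-9 - 25}{3 + k{\left(1,6 \right)}} - 47 B = \frac{-9 - 25}{3 + \left(3 + 1\right)^{2}} - 1410 = - \frac{34}{3 + 4^{2}} - 1410 = - \frac{34}{3 + 16} - 1410 = - \frac{34}{19} - 1410 = - \frac{26824}{19}$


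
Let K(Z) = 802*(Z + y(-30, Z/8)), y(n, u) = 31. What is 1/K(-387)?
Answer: -1/285512 ≈ -3.5025e-6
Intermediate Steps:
K(Z) = 24862 + 802*Z (K(Z) = 802*(Z + 31) = 802*(31 + Z) = 24862 + 802*Z)
1/K(-387) = 1/(24862 + 802*(-387)) = 1/(24862 - 310374) = 1/(-285512) = -1/285512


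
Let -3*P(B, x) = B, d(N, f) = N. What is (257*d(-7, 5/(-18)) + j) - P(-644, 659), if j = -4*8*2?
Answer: -6233/3 ≈ -2077.7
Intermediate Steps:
j = -64 (j = -32*2 = -64)
P(B, x) = -B/3
(257*d(-7, 5/(-18)) + j) - P(-644, 659) = (257*(-7) - 64) - (-1)*(-644)/3 = (-1799 - 64) - 1*644/3 = -1863 - 644/3 = -6233/3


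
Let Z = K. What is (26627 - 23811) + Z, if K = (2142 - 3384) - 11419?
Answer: -9845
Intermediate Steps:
K = -12661 (K = -1242 - 11419 = -12661)
Z = -12661
(26627 - 23811) + Z = (26627 - 23811) - 12661 = 2816 - 12661 = -9845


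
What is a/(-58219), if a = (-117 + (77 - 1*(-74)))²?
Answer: -1156/58219 ≈ -0.019856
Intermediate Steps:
a = 1156 (a = (-117 + (77 + 74))² = (-117 + 151)² = 34² = 1156)
a/(-58219) = 1156/(-58219) = 1156*(-1/58219) = -1156/58219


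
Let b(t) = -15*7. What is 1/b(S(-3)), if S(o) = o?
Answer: -1/105 ≈ -0.0095238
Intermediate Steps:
b(t) = -105
1/b(S(-3)) = 1/(-105) = -1/105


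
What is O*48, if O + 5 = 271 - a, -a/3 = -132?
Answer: -6240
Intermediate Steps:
a = 396 (a = -3*(-132) = 396)
O = -130 (O = -5 + (271 - 1*396) = -5 + (271 - 396) = -5 - 125 = -130)
O*48 = -130*48 = -6240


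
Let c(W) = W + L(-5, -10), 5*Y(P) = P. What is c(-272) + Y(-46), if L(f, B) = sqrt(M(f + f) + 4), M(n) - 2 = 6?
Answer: -1406/5 + 2*sqrt(3) ≈ -277.74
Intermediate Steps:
M(n) = 8 (M(n) = 2 + 6 = 8)
Y(P) = P/5
L(f, B) = 2*sqrt(3) (L(f, B) = sqrt(8 + 4) = sqrt(12) = 2*sqrt(3))
c(W) = W + 2*sqrt(3)
c(-272) + Y(-46) = (-272 + 2*sqrt(3)) + (1/5)*(-46) = (-272 + 2*sqrt(3)) - 46/5 = -1406/5 + 2*sqrt(3)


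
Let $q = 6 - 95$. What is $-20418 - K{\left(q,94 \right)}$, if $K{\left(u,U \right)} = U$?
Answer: $-20512$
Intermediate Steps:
$q = -89$ ($q = 6 - 95 = -89$)
$-20418 - K{\left(q,94 \right)} = -20418 - 94 = -20512$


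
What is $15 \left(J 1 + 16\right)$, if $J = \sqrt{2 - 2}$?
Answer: $240$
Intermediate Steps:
$J = 0$ ($J = \sqrt{0} = 0$)
$15 \left(J 1 + 16\right) = 15 \left(0 \cdot 1 + 16\right) = 15 \left(0 + 16\right) = 15 \cdot 16 = 240$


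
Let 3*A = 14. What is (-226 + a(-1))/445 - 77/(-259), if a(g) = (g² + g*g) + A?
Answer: -9661/49395 ≈ -0.19559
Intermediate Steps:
A = 14/3 (A = (⅓)*14 = 14/3 ≈ 4.6667)
a(g) = 14/3 + 2*g² (a(g) = (g² + g*g) + 14/3 = (g² + g²) + 14/3 = 2*g² + 14/3 = 14/3 + 2*g²)
(-226 + a(-1))/445 - 77/(-259) = (-226 + (14/3 + 2*(-1)²))/445 - 77/(-259) = (-226 + (14/3 + 2*1))*(1/445) - 77*(-1/259) = (-226 + (14/3 + 2))*(1/445) + 11/37 = (-226 + 20/3)*(1/445) + 11/37 = -658/3*1/445 + 11/37 = -658/1335 + 11/37 = -9661/49395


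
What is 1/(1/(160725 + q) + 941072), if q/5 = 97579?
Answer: 648620/610398120641 ≈ 1.0626e-6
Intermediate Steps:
q = 487895 (q = 5*97579 = 487895)
1/(1/(160725 + q) + 941072) = 1/(1/(160725 + 487895) + 941072) = 1/(1/648620 + 941072) = 1/(610398120641/648620) = 648620/610398120641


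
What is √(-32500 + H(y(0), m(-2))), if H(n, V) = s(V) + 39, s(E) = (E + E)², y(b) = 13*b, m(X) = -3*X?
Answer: I*√32317 ≈ 179.77*I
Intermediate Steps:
s(E) = 4*E² (s(E) = (2*E)² = 4*E²)
H(n, V) = 39 + 4*V² (H(n, V) = 4*V² + 39 = 39 + 4*V²)
√(-32500 + H(y(0), m(-2))) = √(-32500 + (39 + 4*(-3*(-2))²)) = √(-32500 + (39 + 4*6²)) = √(-32500 + (39 + 4*36)) = √(-32500 + (39 + 144)) = √(-32500 + 183) = √(-32317) = I*√32317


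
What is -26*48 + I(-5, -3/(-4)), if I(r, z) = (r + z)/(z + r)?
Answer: -1247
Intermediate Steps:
I(r, z) = 1 (I(r, z) = (r + z)/(r + z) = 1)
-26*48 + I(-5, -3/(-4)) = -26*48 + 1 = -1248 + 1 = -1247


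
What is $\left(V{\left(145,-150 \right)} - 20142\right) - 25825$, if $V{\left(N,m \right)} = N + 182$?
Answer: $-45640$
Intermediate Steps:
$V{\left(N,m \right)} = 182 + N$
$\left(V{\left(145,-150 \right)} - 20142\right) - 25825 = \left(\left(182 + 145\right) - 20142\right) - 25825 = \left(327 - 20142\right) - 25825 = -19815 - 25825 = -45640$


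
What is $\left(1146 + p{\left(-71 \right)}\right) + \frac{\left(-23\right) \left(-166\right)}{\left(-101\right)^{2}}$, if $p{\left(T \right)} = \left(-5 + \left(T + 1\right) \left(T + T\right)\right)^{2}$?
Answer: $\frac{1006893493389}{10201} \approx 9.8705 \cdot 10^{7}$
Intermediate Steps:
$p{\left(T \right)} = \left(-5 + 2 T \left(1 + T\right)\right)^{2}$ ($p{\left(T \right)} = \left(-5 + \left(1 + T\right) 2 T\right)^{2} = \left(-5 + 2 T \left(1 + T\right)\right)^{2}$)
$\left(1146 + p{\left(-71 \right)}\right) + \frac{\left(-23\right) \left(-166\right)}{\left(-101\right)^{2}} = \left(1146 + \left(-5 + 2 \left(-71\right) + 2 \left(-71\right)^{2}\right)^{2}\right) + \frac{\left(-23\right) \left(-166\right)}{\left(-101\right)^{2}} = \left(1146 + \left(-5 - 142 + 2 \cdot 5041\right)^{2}\right) + \frac{3818}{10201} = \left(1146 + \left(-5 - 142 + 10082\right)^{2}\right) + 3818 \cdot \frac{1}{10201} = \left(1146 + 9935^{2}\right) + \frac{3818}{10201} = \left(1146 + 98704225\right) + \frac{3818}{10201} = 98705371 + \frac{3818}{10201} = \frac{1006893493389}{10201}$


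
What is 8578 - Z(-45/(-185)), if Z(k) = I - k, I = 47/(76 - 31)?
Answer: 14281036/1665 ≈ 8577.2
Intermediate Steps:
I = 47/45 ≈ 1.0444
Z(k) = 47/45 - k
8578 - Z(-45/(-185)) = 8578 - (47/45 - (-45)/(-185)) = 8578 - (47/45 - (-45)*(-1)/185) = 8578 - (47/45 - 1*9/37) = 8578 - (47/45 - 9/37) = 8578 - 1*1334/1665 = 8578 - 1334/1665 = 14281036/1665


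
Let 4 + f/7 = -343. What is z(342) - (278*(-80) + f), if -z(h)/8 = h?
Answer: 21933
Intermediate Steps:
f = -2429 (f = -28 + 7*(-343) = -28 - 2401 = -2429)
z(h) = -8*h
z(342) - (278*(-80) + f) = -8*342 - (278*(-80) - 2429) = -2736 - (-22240 - 2429) = -2736 - 1*(-24669) = -2736 + 24669 = 21933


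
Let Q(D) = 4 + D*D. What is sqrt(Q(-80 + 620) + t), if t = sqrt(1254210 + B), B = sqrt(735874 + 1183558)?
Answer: sqrt(291604 + sqrt(2)*sqrt(627105 + sqrt(479858))) ≈ 541.04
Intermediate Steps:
B = 2*sqrt(479858) (B = sqrt(1919432) = 2*sqrt(479858) ≈ 1385.4)
Q(D) = 4 + D**2
t = sqrt(1254210 + 2*sqrt(479858)) ≈ 1120.5
sqrt(Q(-80 + 620) + t) = sqrt((4 + (-80 + 620)**2) + sqrt(1254210 + 2*sqrt(479858))) = sqrt((4 + 540**2) + sqrt(1254210 + 2*sqrt(479858))) = sqrt((4 + 291600) + sqrt(1254210 + 2*sqrt(479858))) = sqrt(291604 + sqrt(1254210 + 2*sqrt(479858)))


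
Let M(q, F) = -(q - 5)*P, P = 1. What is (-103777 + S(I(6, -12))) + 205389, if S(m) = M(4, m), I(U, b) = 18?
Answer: 101613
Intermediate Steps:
M(q, F) = 5 - q (M(q, F) = -(q - 5) = -(-5 + q) = 5 - q)
S(m) = 1 (S(m) = 5 - 1*4 = 5 - 4 = 1)
(-103777 + S(I(6, -12))) + 205389 = (-103777 + 1) + 205389 = -103776 + 205389 = 101613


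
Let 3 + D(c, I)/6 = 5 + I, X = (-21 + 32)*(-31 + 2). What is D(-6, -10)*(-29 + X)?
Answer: 16704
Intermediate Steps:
X = -319 (X = 11*(-29) = -319)
D(c, I) = 12 + 6*I (D(c, I) = -18 + 6*(5 + I) = -18 + (30 + 6*I) = 12 + 6*I)
D(-6, -10)*(-29 + X) = (12 + 6*(-10))*(-29 - 319) = (12 - 60)*(-348) = -48*(-348) = 16704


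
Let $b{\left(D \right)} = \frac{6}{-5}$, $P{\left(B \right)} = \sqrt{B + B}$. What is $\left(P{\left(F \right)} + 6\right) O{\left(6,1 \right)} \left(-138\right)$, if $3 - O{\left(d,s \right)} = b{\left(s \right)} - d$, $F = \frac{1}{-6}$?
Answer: $- \frac{42228}{5} - \frac{2346 i \sqrt{3}}{5} \approx -8445.6 - 812.68 i$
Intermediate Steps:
$F = - \frac{1}{6} \approx -0.16667$
$P{\left(B \right)} = \sqrt{2} \sqrt{B}$ ($P{\left(B \right)} = \sqrt{2 B} = \sqrt{2} \sqrt{B}$)
$b{\left(D \right)} = - \frac{6}{5}$ ($b{\left(D \right)} = 6 \left(- \frac{1}{5}\right) = - \frac{6}{5}$)
$O{\left(d,s \right)} = \frac{21}{5} + d$ ($O{\left(d,s \right)} = 3 - \left(- \frac{6}{5} - d\right) = 3 + \left(\frac{6}{5} + d\right) = \frac{21}{5} + d$)
$\left(P{\left(F \right)} + 6\right) O{\left(6,1 \right)} \left(-138\right) = \left(\sqrt{2} \sqrt{- \frac{1}{6}} + 6\right) \left(\frac{21}{5} + 6\right) \left(-138\right) = \left(\sqrt{2} \frac{i \sqrt{6}}{6} + 6\right) \frac{51}{5} \left(-138\right) = \left(\frac{i \sqrt{3}}{3} + 6\right) \frac{51}{5} \left(-138\right) = \left(6 + \frac{i \sqrt{3}}{3}\right) \frac{51}{5} \left(-138\right) = \left(\frac{306}{5} + \frac{17 i \sqrt{3}}{5}\right) \left(-138\right) = - \frac{42228}{5} - \frac{2346 i \sqrt{3}}{5}$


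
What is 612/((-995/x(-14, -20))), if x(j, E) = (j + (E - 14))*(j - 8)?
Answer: -646272/995 ≈ -649.52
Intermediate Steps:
x(j, E) = (-8 + j)*(-14 + E + j) (x(j, E) = (j + (-14 + E))*(-8 + j) = (-14 + E + j)*(-8 + j) = (-8 + j)*(-14 + E + j))
612/((-995/x(-14, -20))) = 612/((-995/(112 + (-14)² - 22*(-14) - 8*(-20) - 20*(-14)))) = 612/((-995/(112 + 196 + 308 + 160 + 280))) = 612/((-995/1056)) = 612/((-995*1/1056)) = 612/(-995/1056) = 612*(-1056/995) = -646272/995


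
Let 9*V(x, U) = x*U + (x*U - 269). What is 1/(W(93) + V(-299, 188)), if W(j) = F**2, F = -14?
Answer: -9/110929 ≈ -8.1133e-5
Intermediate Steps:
V(x, U) = -269/9 + 2*U*x/9 (V(x, U) = (x*U + (x*U - 269))/9 = (U*x + (U*x - 269))/9 = (U*x + (-269 + U*x))/9 = (-269 + 2*U*x)/9 = -269/9 + 2*U*x/9)
W(j) = 196 (W(j) = (-14)**2 = 196)
1/(W(93) + V(-299, 188)) = 1/(196 + (-269/9 + (2/9)*188*(-299))) = 1/(196 + (-269/9 - 112424/9)) = 1/(196 - 112693/9) = 1/(-110929/9) = -9/110929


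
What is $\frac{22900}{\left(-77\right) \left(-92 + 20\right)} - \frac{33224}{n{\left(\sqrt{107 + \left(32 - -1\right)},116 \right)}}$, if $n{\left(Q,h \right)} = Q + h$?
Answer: $- \frac{1316346931}{4613994} + \frac{16612 \sqrt{35}}{3329} \approx -255.77$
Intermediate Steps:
$\frac{22900}{\left(-77\right) \left(-92 + 20\right)} - \frac{33224}{n{\left(\sqrt{107 + \left(32 - -1\right)},116 \right)}} = \frac{22900}{\left(-77\right) \left(-92 + 20\right)} - \frac{33224}{\sqrt{107 + \left(32 - -1\right)} + 116} = \frac{22900}{\left(-77\right) \left(-72\right)} - \frac{33224}{\sqrt{107 + \left(32 + 1\right)} + 116} = \frac{22900}{5544} - \frac{33224}{\sqrt{107 + 33} + 116} = 22900 \cdot \frac{1}{5544} - \frac{33224}{\sqrt{140} + 116} = \frac{5725}{1386} - \frac{33224}{2 \sqrt{35} + 116} = \frac{5725}{1386} - \frac{33224}{116 + 2 \sqrt{35}}$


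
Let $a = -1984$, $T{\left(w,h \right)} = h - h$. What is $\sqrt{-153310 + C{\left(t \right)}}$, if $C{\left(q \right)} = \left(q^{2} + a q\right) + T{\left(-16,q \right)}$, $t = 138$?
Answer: $i \sqrt{408058} \approx 638.79 i$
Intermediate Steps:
$T{\left(w,h \right)} = 0$
$C{\left(q \right)} = q^{2} - 1984 q$ ($C{\left(q \right)} = \left(q^{2} - 1984 q\right) + 0 = q^{2} - 1984 q$)
$\sqrt{-153310 + C{\left(t \right)}} = \sqrt{-153310 + 138 \left(-1984 + 138\right)} = \sqrt{-153310 + 138 \left(-1846\right)} = \sqrt{-153310 - 254748} = \sqrt{-408058} = i \sqrt{408058}$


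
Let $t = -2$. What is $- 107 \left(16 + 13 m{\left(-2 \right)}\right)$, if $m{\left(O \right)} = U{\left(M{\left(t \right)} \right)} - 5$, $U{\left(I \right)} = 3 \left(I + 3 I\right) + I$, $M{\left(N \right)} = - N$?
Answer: $-30923$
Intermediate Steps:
$U{\left(I \right)} = 13 I$ ($U{\left(I \right)} = 3 \cdot 4 I + I = 12 I + I = 13 I$)
$m{\left(O \right)} = 21$ ($m{\left(O \right)} = 13 \left(\left(-1\right) \left(-2\right)\right) - 5 = 13 \cdot 2 - 5 = 26 - 5 = 21$)
$- 107 \left(16 + 13 m{\left(-2 \right)}\right) = - 107 \left(16 + 13 \cdot 21\right) = - 107 \left(16 + 273\right) = \left(-107\right) 289 = -30923$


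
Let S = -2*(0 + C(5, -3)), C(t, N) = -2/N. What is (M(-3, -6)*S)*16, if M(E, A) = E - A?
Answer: -64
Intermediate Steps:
S = -4/3 (S = -2*(0 - 2/(-3)) = -2*(0 - 2*(-⅓)) = -2*(0 + ⅔) = -2*⅔ = -4/3 ≈ -1.3333)
(M(-3, -6)*S)*16 = ((-3 - 1*(-6))*(-4/3))*16 = ((-3 + 6)*(-4/3))*16 = (3*(-4/3))*16 = -4*16 = -64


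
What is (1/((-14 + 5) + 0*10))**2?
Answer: 1/81 ≈ 0.012346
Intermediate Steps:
(1/((-14 + 5) + 0*10))**2 = (1/(-9 + 0))**2 = (1/(-9))**2 = (-1/9)**2 = 1/81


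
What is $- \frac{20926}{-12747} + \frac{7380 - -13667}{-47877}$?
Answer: $\frac{81509777}{67809791} \approx 1.202$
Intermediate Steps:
$- \frac{20926}{-12747} + \frac{7380 - -13667}{-47877} = \left(-20926\right) \left(- \frac{1}{12747}\right) + \left(7380 + 13667\right) \left(- \frac{1}{47877}\right) = \frac{20926}{12747} + 21047 \left(- \frac{1}{47877}\right) = \frac{20926}{12747} - \frac{21047}{47877} = \frac{81509777}{67809791}$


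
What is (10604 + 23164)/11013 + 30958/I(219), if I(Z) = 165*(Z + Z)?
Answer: 463558969/132651585 ≈ 3.4946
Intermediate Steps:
I(Z) = 330*Z (I(Z) = 165*(2*Z) = 330*Z)
(10604 + 23164)/11013 + 30958/I(219) = (10604 + 23164)/11013 + 30958/((330*219)) = 33768*(1/11013) + 30958/72270 = 11256/3671 + 30958*(1/72270) = 11256/3671 + 15479/36135 = 463558969/132651585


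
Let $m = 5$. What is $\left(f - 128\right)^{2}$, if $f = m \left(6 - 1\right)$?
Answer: $10609$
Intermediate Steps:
$f = 25$ ($f = 5 \left(6 - 1\right) = 5 \cdot 5 = 25$)
$\left(f - 128\right)^{2} = \left(25 - 128\right)^{2} = \left(-103\right)^{2} = 10609$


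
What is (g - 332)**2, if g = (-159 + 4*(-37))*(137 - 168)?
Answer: 84364225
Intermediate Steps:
g = 9517 (g = (-159 - 148)*(-31) = -307*(-31) = 9517)
(g - 332)**2 = (9517 - 332)**2 = 9185**2 = 84364225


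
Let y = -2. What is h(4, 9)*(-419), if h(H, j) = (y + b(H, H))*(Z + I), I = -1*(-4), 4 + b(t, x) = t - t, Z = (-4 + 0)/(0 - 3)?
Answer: 13408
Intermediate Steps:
Z = 4/3 (Z = -4/(-3) = -4*(-⅓) = 4/3 ≈ 1.3333)
b(t, x) = -4 (b(t, x) = -4 + (t - t) = -4 + 0 = -4)
I = 4
h(H, j) = -32 (h(H, j) = (-2 - 4)*(4/3 + 4) = -6*16/3 = -32)
h(4, 9)*(-419) = -32*(-419) = 13408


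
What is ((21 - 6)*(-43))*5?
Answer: -3225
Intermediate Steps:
((21 - 6)*(-43))*5 = (15*(-43))*5 = -645*5 = -3225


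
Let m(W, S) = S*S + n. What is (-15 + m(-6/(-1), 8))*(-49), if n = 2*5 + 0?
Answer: -2891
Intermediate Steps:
n = 10 (n = 10 + 0 = 10)
m(W, S) = 10 + S² (m(W, S) = S*S + 10 = S² + 10 = 10 + S²)
(-15 + m(-6/(-1), 8))*(-49) = (-15 + (10 + 8²))*(-49) = (-15 + (10 + 64))*(-49) = (-15 + 74)*(-49) = 59*(-49) = -2891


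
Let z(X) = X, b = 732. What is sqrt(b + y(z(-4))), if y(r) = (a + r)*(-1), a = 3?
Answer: sqrt(733) ≈ 27.074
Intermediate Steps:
y(r) = -3 - r (y(r) = (3 + r)*(-1) = -3 - r)
sqrt(b + y(z(-4))) = sqrt(732 + (-3 - 1*(-4))) = sqrt(732 + (-3 + 4)) = sqrt(732 + 1) = sqrt(733)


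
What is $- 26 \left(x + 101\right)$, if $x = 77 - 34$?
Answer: $-3744$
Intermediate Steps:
$x = 43$ ($x = 77 - 34 = 43$)
$- 26 \left(x + 101\right) = - 26 \left(43 + 101\right) = \left(-26\right) 144 = -3744$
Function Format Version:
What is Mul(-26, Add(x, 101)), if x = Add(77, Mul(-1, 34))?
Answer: -3744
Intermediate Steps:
x = 43 (x = Add(77, -34) = 43)
Mul(-26, Add(x, 101)) = Mul(-26, Add(43, 101)) = Mul(-26, 144) = -3744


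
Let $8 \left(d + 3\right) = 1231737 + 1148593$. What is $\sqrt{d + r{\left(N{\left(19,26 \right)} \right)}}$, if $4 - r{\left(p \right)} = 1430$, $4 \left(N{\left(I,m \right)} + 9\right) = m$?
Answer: $\frac{\sqrt{1184449}}{2} \approx 544.16$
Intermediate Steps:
$d = \frac{1190153}{4}$ ($d = -3 + \frac{1231737 + 1148593}{8} = -3 + \frac{1}{8} \cdot 2380330 = -3 + \frac{1190165}{4} = \frac{1190153}{4} \approx 2.9754 \cdot 10^{5}$)
$N{\left(I,m \right)} = -9 + \frac{m}{4}$
$r{\left(p \right)} = -1426$ ($r{\left(p \right)} = 4 - 1430 = -1426$)
$\sqrt{d + r{\left(N{\left(19,26 \right)} \right)}} = \sqrt{\frac{1190153}{4} - 1426} = \sqrt{\frac{1184449}{4}} = \frac{\sqrt{1184449}}{2}$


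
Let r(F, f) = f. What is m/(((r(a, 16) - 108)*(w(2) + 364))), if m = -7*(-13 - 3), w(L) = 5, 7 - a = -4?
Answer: -28/8487 ≈ -0.0032992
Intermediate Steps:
a = 11 (a = 7 - 1*(-4) = 7 + 4 = 11)
m = 112 (m = -7*(-16) = 112)
m/(((r(a, 16) - 108)*(w(2) + 364))) = 112/(((16 - 108)*(5 + 364))) = 112/((-92*369)) = 112/(-33948) = 112*(-1/33948) = -28/8487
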